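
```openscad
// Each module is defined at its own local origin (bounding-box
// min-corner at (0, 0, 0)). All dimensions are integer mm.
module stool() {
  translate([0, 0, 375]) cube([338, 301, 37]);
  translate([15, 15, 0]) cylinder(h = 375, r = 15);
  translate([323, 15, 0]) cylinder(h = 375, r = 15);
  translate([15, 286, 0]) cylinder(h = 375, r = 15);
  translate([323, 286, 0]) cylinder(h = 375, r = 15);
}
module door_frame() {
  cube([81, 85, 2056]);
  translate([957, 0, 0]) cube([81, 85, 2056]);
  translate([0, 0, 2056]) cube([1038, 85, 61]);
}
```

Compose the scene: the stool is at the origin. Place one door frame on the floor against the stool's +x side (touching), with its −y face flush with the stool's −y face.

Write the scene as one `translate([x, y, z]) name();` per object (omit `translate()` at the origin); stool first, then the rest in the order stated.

stool();
translate([338, 0, 0]) door_frame();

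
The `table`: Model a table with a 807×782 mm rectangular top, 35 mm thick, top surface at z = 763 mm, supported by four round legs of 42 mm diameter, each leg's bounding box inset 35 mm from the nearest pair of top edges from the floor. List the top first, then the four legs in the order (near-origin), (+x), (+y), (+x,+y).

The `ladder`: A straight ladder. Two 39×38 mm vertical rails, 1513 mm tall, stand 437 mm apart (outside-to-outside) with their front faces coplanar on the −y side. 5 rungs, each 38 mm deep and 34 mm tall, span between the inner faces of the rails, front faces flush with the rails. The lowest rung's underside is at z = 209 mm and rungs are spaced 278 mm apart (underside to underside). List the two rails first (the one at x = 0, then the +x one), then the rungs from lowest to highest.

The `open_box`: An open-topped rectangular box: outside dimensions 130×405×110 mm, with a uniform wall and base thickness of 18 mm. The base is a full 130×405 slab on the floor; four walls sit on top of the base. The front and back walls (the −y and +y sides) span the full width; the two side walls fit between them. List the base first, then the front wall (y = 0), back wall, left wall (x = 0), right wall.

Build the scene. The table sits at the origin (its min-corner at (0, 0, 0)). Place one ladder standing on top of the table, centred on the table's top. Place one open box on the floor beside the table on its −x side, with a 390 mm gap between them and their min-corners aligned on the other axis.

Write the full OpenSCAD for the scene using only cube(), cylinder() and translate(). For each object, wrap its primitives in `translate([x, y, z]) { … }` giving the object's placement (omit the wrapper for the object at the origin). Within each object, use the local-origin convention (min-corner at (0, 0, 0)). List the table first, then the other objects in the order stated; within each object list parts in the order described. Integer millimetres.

translate([0, 0, 728]) cube([807, 782, 35]);
translate([56, 56, 0]) cylinder(h = 728, r = 21);
translate([751, 56, 0]) cylinder(h = 728, r = 21);
translate([56, 726, 0]) cylinder(h = 728, r = 21);
translate([751, 726, 0]) cylinder(h = 728, r = 21);
translate([185, 372, 763]) {
  cube([39, 38, 1513]);
  translate([398, 0, 0]) cube([39, 38, 1513]);
  translate([39, 0, 209]) cube([359, 38, 34]);
  translate([39, 0, 487]) cube([359, 38, 34]);
  translate([39, 0, 765]) cube([359, 38, 34]);
  translate([39, 0, 1043]) cube([359, 38, 34]);
  translate([39, 0, 1321]) cube([359, 38, 34]);
}
translate([-520, 0, 0]) {
  cube([130, 405, 18]);
  translate([0, 0, 18]) cube([130, 18, 92]);
  translate([0, 387, 18]) cube([130, 18, 92]);
  translate([0, 18, 18]) cube([18, 369, 92]);
  translate([112, 18, 18]) cube([18, 369, 92]);
}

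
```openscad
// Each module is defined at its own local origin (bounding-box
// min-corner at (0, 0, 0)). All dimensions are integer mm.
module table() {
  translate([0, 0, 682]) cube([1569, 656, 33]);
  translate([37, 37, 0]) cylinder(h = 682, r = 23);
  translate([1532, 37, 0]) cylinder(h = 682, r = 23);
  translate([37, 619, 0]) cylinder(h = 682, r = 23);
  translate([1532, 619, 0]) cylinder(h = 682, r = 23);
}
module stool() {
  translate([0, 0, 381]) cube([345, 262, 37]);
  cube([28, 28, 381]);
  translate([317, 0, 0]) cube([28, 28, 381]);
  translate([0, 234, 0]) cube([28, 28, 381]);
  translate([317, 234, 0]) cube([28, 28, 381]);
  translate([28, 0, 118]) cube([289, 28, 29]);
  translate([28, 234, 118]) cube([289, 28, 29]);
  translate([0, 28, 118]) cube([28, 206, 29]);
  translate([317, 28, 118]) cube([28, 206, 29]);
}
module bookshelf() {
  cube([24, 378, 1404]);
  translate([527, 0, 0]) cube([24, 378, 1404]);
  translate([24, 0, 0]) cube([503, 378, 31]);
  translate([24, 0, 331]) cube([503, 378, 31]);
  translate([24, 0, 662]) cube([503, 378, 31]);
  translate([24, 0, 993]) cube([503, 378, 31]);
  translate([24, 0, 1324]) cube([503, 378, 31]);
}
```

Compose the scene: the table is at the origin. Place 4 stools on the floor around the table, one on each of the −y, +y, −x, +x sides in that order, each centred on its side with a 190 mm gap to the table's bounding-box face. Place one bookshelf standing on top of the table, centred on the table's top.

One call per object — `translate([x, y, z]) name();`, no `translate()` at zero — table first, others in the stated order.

table();
translate([612, -452, 0]) stool();
translate([612, 846, 0]) stool();
translate([-535, 197, 0]) stool();
translate([1759, 197, 0]) stool();
translate([509, 139, 715]) bookshelf();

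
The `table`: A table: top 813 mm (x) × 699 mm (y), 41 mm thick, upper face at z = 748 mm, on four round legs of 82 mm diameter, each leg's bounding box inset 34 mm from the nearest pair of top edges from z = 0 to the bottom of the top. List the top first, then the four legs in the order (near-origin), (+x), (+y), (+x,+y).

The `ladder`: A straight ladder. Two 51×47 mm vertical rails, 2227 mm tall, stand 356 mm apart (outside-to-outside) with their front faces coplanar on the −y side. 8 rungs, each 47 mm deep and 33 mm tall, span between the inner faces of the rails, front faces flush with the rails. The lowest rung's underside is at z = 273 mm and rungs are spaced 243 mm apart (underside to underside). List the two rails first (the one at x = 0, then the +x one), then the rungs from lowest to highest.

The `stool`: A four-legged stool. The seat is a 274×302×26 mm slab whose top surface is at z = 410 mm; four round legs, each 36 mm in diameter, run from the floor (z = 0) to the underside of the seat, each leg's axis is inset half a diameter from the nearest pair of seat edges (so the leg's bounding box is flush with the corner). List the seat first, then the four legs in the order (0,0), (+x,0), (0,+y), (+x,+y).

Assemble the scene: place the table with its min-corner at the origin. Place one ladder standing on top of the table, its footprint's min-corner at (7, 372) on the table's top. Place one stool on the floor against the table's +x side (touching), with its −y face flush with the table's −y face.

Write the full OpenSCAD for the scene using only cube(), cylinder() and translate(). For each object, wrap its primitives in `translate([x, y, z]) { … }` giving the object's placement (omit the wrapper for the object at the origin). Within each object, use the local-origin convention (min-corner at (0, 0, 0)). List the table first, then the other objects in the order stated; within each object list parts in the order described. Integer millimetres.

translate([0, 0, 707]) cube([813, 699, 41]);
translate([75, 75, 0]) cylinder(h = 707, r = 41);
translate([738, 75, 0]) cylinder(h = 707, r = 41);
translate([75, 624, 0]) cylinder(h = 707, r = 41);
translate([738, 624, 0]) cylinder(h = 707, r = 41);
translate([7, 372, 748]) {
  cube([51, 47, 2227]);
  translate([305, 0, 0]) cube([51, 47, 2227]);
  translate([51, 0, 273]) cube([254, 47, 33]);
  translate([51, 0, 516]) cube([254, 47, 33]);
  translate([51, 0, 759]) cube([254, 47, 33]);
  translate([51, 0, 1002]) cube([254, 47, 33]);
  translate([51, 0, 1245]) cube([254, 47, 33]);
  translate([51, 0, 1488]) cube([254, 47, 33]);
  translate([51, 0, 1731]) cube([254, 47, 33]);
  translate([51, 0, 1974]) cube([254, 47, 33]);
}
translate([813, 0, 0]) {
  translate([0, 0, 384]) cube([274, 302, 26]);
  translate([18, 18, 0]) cylinder(h = 384, r = 18);
  translate([256, 18, 0]) cylinder(h = 384, r = 18);
  translate([18, 284, 0]) cylinder(h = 384, r = 18);
  translate([256, 284, 0]) cylinder(h = 384, r = 18);
}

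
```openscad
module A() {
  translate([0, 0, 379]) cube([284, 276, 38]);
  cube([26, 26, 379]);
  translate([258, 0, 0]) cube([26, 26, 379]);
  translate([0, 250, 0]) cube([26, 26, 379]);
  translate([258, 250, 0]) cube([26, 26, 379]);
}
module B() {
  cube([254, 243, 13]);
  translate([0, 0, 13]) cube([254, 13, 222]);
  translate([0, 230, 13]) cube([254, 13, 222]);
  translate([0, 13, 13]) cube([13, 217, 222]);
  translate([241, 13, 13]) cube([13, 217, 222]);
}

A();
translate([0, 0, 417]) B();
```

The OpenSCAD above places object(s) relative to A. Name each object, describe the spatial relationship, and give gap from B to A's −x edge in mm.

A is a stool. B is an open box. The open box is on top of the stool. The gap from the open box to the stool's −x edge is 0 mm.

The open box's min-x is at 0; the stool's min-x is 0; gap = 0 mm.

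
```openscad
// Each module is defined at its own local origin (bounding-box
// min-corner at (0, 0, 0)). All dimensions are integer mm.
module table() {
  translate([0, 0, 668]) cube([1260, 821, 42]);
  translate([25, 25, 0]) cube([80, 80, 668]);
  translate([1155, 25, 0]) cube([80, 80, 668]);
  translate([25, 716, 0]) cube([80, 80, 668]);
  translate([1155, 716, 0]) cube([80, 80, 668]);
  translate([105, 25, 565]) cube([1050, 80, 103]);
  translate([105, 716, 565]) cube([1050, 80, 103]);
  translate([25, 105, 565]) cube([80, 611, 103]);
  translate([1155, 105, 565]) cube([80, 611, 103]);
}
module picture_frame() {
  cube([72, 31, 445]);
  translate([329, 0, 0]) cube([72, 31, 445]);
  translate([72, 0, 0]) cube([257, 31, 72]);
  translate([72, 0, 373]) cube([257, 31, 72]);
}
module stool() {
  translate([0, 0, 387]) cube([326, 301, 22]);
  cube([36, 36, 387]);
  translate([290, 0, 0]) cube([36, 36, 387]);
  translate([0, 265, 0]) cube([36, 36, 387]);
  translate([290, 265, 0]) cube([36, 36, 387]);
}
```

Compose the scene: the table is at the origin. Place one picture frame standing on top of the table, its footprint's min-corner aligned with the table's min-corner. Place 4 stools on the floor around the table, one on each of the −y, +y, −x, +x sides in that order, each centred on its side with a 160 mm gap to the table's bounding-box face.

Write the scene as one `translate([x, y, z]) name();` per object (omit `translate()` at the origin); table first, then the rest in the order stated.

table();
translate([0, 0, 710]) picture_frame();
translate([467, -461, 0]) stool();
translate([467, 981, 0]) stool();
translate([-486, 260, 0]) stool();
translate([1420, 260, 0]) stool();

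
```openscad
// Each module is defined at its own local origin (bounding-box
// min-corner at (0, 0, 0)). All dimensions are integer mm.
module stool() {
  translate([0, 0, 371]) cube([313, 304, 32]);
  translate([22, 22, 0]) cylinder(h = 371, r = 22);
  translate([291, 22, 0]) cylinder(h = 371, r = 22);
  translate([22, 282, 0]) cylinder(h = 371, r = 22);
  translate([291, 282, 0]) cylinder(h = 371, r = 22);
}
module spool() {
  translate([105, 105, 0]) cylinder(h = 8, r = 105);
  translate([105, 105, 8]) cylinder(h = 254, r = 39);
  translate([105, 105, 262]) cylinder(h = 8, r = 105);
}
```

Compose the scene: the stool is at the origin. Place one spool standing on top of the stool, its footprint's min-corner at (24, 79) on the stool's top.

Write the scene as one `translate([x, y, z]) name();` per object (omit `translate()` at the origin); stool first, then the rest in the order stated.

stool();
translate([24, 79, 403]) spool();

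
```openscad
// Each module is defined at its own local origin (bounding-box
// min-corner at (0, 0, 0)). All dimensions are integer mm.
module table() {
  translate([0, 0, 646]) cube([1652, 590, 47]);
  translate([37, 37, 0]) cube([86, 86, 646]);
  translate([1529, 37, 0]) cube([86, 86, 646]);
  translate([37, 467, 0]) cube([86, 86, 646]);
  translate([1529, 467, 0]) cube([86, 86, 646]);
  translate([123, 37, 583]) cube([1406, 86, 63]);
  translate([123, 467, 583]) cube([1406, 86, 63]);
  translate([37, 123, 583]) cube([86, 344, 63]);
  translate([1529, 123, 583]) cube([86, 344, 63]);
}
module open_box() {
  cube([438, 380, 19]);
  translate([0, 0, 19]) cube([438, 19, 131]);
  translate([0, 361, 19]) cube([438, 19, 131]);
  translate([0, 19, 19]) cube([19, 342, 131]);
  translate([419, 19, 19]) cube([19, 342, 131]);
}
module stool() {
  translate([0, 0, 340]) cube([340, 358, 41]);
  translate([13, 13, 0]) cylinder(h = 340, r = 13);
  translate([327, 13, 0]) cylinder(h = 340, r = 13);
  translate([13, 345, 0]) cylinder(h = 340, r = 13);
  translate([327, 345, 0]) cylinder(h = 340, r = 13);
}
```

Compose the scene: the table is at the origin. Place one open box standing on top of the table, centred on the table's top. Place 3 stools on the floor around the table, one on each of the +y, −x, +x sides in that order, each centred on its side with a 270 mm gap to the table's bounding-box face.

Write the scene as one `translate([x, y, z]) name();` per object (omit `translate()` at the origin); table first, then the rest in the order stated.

table();
translate([607, 105, 693]) open_box();
translate([656, 860, 0]) stool();
translate([-610, 116, 0]) stool();
translate([1922, 116, 0]) stool();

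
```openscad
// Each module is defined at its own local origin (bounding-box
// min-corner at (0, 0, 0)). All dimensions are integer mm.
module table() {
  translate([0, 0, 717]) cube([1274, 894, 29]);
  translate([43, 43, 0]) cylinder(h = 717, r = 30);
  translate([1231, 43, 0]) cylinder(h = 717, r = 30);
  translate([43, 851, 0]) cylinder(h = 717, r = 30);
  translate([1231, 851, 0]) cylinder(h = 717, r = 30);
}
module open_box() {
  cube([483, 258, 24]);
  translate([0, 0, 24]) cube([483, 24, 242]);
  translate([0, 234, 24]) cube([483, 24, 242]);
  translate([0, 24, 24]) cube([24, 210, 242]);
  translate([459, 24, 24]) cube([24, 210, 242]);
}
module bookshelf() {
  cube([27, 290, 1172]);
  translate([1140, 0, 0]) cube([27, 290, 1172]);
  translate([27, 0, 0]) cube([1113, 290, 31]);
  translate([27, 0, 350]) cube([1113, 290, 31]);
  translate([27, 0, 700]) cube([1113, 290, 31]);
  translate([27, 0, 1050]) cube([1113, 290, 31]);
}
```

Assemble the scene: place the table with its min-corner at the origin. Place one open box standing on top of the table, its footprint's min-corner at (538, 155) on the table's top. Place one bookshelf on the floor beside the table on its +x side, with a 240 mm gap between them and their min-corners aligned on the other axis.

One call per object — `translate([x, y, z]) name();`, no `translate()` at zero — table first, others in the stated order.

table();
translate([538, 155, 746]) open_box();
translate([1514, 0, 0]) bookshelf();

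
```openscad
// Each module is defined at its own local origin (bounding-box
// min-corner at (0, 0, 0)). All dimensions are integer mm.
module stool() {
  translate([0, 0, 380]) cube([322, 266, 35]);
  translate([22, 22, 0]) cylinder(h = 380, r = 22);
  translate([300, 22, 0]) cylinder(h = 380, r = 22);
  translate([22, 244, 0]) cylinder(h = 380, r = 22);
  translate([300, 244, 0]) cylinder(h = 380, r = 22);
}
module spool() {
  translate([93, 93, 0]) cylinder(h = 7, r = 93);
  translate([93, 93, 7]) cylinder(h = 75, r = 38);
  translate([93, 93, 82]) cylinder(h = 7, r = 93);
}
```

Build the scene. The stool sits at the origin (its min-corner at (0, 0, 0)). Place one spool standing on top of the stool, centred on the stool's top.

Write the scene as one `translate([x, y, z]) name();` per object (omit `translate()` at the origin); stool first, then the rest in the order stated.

stool();
translate([68, 40, 415]) spool();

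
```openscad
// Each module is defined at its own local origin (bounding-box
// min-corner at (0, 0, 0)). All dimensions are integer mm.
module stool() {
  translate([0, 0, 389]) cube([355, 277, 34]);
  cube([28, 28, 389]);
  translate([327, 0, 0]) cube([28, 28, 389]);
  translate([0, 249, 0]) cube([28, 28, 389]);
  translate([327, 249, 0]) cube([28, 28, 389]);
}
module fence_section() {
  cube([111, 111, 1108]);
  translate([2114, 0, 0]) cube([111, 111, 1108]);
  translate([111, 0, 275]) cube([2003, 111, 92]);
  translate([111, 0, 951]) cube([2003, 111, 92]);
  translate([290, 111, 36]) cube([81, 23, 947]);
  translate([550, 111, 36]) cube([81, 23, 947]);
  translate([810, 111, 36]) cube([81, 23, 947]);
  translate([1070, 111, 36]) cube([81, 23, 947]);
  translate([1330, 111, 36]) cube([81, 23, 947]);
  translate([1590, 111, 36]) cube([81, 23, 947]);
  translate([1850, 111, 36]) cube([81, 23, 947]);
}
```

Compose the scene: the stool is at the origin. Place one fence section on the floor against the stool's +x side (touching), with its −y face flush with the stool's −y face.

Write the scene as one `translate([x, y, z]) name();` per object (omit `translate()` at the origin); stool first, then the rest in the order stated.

stool();
translate([355, 0, 0]) fence_section();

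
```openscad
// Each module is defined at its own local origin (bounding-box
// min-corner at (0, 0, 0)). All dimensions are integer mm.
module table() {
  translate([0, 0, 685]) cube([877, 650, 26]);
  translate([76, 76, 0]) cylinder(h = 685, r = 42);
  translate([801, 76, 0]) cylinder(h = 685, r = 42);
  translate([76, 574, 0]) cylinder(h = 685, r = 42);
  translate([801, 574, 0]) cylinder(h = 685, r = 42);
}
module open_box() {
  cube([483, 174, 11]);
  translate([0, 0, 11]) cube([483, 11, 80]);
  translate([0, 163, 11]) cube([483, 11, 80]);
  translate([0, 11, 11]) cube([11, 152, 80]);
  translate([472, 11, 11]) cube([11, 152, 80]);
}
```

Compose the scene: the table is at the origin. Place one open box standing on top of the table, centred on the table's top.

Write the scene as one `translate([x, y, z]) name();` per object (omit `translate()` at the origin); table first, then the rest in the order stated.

table();
translate([197, 238, 711]) open_box();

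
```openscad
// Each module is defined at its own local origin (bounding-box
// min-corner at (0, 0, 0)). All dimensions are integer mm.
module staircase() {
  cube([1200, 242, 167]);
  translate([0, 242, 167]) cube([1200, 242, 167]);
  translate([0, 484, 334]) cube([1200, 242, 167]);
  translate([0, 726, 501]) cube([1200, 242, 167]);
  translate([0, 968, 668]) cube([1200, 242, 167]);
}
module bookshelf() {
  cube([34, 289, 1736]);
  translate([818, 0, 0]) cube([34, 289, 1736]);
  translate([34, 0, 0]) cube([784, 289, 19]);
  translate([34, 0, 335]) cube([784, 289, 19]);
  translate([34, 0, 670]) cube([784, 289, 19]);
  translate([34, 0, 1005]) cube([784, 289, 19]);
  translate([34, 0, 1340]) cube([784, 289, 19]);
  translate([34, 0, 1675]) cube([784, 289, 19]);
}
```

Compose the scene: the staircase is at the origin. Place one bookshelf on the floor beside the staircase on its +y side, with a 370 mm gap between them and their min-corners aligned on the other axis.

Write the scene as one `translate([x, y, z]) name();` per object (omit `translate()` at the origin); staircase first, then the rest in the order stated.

staircase();
translate([0, 1580, 0]) bookshelf();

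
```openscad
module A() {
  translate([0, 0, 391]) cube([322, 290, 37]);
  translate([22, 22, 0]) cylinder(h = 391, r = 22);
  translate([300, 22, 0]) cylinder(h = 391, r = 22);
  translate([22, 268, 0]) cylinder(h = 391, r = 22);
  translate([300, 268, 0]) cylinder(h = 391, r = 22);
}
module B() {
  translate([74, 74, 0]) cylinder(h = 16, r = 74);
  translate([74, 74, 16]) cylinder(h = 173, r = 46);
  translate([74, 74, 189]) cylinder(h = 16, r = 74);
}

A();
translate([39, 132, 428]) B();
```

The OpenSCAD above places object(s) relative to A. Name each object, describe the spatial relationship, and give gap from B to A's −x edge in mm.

A is a stool. B is a spool. The spool is on top of the stool. The gap from the spool to the stool's −x edge is 39 mm.

The spool's min-x is at 39; the stool's min-x is 0; gap = 39 mm.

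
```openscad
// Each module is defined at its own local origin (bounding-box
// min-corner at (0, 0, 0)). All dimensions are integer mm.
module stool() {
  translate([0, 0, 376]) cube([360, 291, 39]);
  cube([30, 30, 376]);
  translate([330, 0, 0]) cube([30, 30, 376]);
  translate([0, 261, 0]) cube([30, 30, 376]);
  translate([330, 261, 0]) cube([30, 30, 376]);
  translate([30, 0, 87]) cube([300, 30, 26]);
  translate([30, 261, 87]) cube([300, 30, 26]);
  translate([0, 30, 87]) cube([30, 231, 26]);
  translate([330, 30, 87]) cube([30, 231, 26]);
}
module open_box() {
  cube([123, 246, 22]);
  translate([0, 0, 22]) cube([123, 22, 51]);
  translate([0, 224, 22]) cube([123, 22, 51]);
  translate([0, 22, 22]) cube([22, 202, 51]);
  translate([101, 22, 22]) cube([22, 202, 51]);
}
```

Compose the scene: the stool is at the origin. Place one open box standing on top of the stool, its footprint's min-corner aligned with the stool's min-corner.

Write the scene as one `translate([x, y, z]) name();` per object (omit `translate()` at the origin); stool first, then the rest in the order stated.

stool();
translate([0, 0, 415]) open_box();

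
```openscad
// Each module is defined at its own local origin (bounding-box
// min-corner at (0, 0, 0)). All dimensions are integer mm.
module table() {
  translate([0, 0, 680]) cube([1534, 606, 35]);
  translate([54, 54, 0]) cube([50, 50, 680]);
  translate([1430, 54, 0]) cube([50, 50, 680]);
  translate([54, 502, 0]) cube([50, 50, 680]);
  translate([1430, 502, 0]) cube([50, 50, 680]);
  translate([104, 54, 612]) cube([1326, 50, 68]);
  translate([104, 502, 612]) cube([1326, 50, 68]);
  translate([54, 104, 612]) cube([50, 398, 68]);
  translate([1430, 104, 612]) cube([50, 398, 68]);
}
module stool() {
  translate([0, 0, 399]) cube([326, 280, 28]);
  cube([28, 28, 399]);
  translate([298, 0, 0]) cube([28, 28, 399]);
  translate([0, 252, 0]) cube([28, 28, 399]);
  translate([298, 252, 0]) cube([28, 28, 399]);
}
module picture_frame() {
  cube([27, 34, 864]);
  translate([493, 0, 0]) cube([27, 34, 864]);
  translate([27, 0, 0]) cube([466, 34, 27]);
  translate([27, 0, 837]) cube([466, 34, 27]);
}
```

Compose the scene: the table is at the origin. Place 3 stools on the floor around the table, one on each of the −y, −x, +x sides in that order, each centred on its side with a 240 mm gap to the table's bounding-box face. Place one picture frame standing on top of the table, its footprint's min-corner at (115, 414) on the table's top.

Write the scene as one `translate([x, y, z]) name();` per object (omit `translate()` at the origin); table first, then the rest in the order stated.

table();
translate([604, -520, 0]) stool();
translate([-566, 163, 0]) stool();
translate([1774, 163, 0]) stool();
translate([115, 414, 715]) picture_frame();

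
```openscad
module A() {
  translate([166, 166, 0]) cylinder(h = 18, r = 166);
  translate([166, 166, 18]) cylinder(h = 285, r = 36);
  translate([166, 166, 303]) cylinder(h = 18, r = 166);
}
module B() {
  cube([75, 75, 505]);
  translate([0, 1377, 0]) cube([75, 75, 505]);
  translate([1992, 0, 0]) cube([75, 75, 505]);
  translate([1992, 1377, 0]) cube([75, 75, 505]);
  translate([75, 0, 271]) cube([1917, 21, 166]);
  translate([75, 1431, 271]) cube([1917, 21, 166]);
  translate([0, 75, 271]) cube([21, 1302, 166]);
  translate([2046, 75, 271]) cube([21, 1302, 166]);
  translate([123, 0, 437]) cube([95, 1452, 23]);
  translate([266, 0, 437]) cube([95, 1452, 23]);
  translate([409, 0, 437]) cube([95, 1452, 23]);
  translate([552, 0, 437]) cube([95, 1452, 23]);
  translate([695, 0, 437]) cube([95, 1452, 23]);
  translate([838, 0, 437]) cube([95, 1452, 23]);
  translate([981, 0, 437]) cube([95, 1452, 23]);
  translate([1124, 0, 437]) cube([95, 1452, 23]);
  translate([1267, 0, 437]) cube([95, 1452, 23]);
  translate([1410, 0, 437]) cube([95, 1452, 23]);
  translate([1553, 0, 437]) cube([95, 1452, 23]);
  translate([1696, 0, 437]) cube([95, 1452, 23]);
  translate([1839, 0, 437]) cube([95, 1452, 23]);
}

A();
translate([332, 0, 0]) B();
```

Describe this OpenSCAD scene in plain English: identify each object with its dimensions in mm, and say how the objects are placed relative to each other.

A is a spool: two coaxial disc flanges of radius 166 mm and thickness 18 mm, joined by a core cylinder of radius 36 mm and height 285 mm. The lower flange rests on z = 0 and the three cylinders share a vertical axis.

B is a bed frame 2067 mm long (x) by 1452 mm wide (y). Four 75×75 mm corner posts, 505 mm tall, at the corners of the footprint. Four rails of 21 mm thickness and 166 mm height run between adjacent posts with their undersides at z = 271 mm, their outer faces flush with the outside of the frame (the two x-running rails run between the posts' inner faces; the two y-running rails run between the posts' inner faces). 13 slats, each 95 mm wide (x) and 23 mm thick, lie across the top of the two x-running rails, running the full 1452 mm width of the frame in y; the slats are evenly spaced along x between the inner faces of the end posts with equal gaps (rounded down to the nearest mm) at the −x end and between each pair — any rounding remainder accumulates at the +x end.

The bed frame is against the spool's +x side, with their −y faces flush.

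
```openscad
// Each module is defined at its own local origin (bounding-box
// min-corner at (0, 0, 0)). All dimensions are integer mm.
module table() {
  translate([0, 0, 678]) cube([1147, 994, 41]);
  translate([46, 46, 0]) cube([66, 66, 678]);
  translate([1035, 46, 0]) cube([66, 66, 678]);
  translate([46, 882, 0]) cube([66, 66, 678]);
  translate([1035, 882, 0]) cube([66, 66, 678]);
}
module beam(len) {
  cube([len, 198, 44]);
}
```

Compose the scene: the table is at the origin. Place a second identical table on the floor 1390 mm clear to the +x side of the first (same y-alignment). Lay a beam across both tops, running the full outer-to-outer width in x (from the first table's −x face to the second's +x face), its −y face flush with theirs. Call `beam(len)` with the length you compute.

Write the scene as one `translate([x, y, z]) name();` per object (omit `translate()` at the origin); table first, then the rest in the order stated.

table();
translate([2537, 0, 0]) table();
translate([0, 0, 719]) beam(3684);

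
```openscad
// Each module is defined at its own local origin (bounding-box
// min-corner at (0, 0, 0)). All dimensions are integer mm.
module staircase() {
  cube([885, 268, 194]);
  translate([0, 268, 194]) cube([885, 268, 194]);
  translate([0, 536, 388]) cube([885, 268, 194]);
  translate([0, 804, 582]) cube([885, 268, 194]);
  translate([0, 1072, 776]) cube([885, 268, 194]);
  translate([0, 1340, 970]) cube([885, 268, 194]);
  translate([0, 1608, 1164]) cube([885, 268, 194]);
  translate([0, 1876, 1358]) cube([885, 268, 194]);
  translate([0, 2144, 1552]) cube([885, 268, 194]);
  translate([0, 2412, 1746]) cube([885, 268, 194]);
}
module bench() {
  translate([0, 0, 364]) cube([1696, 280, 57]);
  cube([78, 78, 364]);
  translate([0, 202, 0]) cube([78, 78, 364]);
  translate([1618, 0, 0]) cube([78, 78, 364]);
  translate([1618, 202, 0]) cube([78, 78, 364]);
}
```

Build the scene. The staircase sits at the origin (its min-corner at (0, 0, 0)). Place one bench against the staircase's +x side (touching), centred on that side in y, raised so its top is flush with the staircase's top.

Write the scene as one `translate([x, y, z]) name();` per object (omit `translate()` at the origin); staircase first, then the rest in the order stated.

staircase();
translate([885, 1200, 1519]) bench();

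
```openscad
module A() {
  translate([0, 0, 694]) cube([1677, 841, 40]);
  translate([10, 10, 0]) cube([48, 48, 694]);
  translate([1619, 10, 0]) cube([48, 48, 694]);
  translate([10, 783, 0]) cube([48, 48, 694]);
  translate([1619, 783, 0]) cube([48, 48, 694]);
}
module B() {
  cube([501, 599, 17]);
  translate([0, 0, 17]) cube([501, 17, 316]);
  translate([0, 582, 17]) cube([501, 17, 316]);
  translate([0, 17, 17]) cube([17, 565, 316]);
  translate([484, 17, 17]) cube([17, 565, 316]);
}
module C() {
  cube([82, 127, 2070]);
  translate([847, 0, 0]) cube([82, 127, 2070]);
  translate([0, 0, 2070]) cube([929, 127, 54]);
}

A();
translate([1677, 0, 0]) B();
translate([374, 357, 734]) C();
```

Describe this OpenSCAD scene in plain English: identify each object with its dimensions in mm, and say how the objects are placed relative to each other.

A is a table: top 1677 mm (x) × 841 mm (y), 40 mm thick, upper face at z = 734 mm, on four 48×48 mm square legs, each inset 10 mm from the nearest pair of top edges, running from z = 0 to the bottom of the top.

B is an open-topped rectangular box: outside dimensions 501×599×333 mm, with a uniform wall and base thickness of 17 mm. The base is a full 501×599 slab on the floor; four walls sit on top of the base. The front and back walls (the −y and +y sides) span the full width; the two side walls fit between them.

C is a rectangular door frame: two vertical jambs of 82×127 mm section, 2070 mm tall, with a clear opening 765 mm wide between their inner faces. A header 54 mm tall and 127 mm deep lies on top of the jambs and spans the full outside width.

The open box is against the table's +x side, with their −y faces flush. The door frame is on top of the table, centred.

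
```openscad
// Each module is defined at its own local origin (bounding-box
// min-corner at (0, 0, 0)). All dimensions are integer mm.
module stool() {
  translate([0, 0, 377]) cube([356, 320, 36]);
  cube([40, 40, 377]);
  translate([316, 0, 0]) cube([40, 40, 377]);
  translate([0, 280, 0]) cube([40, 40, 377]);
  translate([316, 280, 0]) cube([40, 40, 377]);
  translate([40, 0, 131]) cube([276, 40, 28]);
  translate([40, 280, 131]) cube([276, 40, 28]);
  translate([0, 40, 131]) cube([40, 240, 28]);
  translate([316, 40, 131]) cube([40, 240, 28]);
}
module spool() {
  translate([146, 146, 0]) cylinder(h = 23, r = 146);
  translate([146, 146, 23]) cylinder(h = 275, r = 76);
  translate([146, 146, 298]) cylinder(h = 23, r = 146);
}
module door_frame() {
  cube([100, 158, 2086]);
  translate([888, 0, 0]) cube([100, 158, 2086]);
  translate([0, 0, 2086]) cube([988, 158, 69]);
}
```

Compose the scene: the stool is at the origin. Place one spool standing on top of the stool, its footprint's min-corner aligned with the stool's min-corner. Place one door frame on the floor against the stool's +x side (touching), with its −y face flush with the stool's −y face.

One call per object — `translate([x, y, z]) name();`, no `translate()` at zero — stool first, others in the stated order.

stool();
translate([0, 0, 413]) spool();
translate([356, 0, 0]) door_frame();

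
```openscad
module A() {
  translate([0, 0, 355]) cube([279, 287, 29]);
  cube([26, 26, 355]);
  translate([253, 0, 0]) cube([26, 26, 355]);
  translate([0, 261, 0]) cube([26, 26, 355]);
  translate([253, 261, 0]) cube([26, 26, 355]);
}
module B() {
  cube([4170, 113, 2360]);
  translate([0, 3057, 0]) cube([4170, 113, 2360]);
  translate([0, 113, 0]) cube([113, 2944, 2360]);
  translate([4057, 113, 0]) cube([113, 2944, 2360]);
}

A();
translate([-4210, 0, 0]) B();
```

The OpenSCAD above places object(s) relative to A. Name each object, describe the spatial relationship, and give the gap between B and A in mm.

A is a stool. B is a house frame. The house frame is on the floor beside the stool on its −x side. The gap between the house frame and the stool is 40 mm.

The house frame's nearest face is 40 mm from the stool's −x face.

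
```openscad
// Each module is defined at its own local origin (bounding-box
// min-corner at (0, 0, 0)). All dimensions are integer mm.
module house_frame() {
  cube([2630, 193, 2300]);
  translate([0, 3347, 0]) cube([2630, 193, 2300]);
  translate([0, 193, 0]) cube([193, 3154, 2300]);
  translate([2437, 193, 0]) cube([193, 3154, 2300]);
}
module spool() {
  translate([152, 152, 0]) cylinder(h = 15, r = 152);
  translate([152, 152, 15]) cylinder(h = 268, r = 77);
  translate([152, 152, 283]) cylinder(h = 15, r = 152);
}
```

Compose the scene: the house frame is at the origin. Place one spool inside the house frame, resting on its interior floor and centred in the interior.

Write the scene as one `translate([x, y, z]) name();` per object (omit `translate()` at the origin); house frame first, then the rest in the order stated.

house_frame();
translate([1163, 1618, 0]) spool();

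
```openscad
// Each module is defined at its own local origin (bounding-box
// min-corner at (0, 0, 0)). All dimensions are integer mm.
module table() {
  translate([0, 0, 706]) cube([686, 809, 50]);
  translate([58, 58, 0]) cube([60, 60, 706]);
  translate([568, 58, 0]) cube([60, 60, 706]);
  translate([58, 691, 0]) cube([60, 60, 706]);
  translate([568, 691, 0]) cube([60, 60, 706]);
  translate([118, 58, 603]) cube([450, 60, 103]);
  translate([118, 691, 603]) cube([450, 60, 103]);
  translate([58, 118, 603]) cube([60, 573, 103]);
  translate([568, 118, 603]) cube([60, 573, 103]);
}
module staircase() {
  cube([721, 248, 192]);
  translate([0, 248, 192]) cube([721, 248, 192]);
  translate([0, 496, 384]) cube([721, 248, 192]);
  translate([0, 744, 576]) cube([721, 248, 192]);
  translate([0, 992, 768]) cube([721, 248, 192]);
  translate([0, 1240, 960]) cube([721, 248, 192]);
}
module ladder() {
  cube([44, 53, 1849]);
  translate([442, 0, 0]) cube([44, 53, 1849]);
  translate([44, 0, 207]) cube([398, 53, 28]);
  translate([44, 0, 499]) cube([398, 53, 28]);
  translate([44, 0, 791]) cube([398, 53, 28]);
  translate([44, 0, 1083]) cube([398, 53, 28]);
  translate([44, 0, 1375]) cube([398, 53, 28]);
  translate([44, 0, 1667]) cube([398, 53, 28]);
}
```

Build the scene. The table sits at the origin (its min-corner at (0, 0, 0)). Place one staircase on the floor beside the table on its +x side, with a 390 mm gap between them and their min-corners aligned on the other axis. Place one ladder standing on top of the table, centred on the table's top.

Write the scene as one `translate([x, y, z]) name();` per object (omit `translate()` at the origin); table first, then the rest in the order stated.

table();
translate([1076, 0, 0]) staircase();
translate([100, 378, 756]) ladder();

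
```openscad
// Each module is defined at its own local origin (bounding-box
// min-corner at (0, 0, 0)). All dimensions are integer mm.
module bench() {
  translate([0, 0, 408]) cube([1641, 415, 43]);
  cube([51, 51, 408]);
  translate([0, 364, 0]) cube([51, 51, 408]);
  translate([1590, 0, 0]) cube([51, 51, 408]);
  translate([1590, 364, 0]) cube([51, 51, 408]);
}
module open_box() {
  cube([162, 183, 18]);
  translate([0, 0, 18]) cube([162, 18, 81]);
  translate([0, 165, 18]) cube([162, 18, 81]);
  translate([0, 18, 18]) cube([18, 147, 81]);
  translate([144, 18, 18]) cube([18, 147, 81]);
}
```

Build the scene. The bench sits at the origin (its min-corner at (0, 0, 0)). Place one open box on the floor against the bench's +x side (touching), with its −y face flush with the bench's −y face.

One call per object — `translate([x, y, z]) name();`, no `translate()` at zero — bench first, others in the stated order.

bench();
translate([1641, 0, 0]) open_box();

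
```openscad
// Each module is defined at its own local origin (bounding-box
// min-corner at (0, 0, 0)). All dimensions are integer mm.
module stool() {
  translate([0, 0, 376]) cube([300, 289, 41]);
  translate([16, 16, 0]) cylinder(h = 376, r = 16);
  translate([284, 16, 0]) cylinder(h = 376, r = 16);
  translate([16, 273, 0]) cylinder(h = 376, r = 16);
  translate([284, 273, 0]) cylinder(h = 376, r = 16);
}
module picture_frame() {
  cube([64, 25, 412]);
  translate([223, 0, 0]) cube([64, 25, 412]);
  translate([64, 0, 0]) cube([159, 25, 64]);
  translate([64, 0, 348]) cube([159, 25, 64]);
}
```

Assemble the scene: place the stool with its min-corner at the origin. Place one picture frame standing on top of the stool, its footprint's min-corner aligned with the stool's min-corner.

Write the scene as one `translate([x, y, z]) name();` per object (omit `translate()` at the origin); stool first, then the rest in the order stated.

stool();
translate([0, 0, 417]) picture_frame();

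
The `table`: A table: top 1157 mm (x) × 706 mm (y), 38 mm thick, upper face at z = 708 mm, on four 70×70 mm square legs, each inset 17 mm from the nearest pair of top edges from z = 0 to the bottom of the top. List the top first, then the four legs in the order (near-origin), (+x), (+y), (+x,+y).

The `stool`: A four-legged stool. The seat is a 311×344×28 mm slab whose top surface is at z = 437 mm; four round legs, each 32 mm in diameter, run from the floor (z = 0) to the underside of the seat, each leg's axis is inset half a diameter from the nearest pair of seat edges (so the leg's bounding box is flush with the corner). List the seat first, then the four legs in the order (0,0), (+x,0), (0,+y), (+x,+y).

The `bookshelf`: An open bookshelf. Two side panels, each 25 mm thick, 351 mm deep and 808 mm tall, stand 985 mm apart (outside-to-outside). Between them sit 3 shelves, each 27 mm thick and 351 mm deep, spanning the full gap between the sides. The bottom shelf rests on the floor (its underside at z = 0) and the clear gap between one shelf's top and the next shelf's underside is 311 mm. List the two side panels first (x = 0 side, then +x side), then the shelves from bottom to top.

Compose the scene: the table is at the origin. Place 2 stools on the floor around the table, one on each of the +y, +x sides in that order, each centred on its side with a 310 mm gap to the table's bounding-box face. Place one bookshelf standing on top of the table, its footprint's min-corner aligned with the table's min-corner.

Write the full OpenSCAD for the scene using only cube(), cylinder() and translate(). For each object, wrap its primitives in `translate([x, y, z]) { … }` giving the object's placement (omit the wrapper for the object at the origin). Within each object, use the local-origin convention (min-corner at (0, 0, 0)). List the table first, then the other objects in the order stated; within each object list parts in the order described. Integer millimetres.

translate([0, 0, 670]) cube([1157, 706, 38]);
translate([17, 17, 0]) cube([70, 70, 670]);
translate([1070, 17, 0]) cube([70, 70, 670]);
translate([17, 619, 0]) cube([70, 70, 670]);
translate([1070, 619, 0]) cube([70, 70, 670]);
translate([423, 1016, 0]) {
  translate([0, 0, 409]) cube([311, 344, 28]);
  translate([16, 16, 0]) cylinder(h = 409, r = 16);
  translate([295, 16, 0]) cylinder(h = 409, r = 16);
  translate([16, 328, 0]) cylinder(h = 409, r = 16);
  translate([295, 328, 0]) cylinder(h = 409, r = 16);
}
translate([1467, 181, 0]) {
  translate([0, 0, 409]) cube([311, 344, 28]);
  translate([16, 16, 0]) cylinder(h = 409, r = 16);
  translate([295, 16, 0]) cylinder(h = 409, r = 16);
  translate([16, 328, 0]) cylinder(h = 409, r = 16);
  translate([295, 328, 0]) cylinder(h = 409, r = 16);
}
translate([0, 0, 708]) {
  cube([25, 351, 808]);
  translate([960, 0, 0]) cube([25, 351, 808]);
  translate([25, 0, 0]) cube([935, 351, 27]);
  translate([25, 0, 338]) cube([935, 351, 27]);
  translate([25, 0, 676]) cube([935, 351, 27]);
}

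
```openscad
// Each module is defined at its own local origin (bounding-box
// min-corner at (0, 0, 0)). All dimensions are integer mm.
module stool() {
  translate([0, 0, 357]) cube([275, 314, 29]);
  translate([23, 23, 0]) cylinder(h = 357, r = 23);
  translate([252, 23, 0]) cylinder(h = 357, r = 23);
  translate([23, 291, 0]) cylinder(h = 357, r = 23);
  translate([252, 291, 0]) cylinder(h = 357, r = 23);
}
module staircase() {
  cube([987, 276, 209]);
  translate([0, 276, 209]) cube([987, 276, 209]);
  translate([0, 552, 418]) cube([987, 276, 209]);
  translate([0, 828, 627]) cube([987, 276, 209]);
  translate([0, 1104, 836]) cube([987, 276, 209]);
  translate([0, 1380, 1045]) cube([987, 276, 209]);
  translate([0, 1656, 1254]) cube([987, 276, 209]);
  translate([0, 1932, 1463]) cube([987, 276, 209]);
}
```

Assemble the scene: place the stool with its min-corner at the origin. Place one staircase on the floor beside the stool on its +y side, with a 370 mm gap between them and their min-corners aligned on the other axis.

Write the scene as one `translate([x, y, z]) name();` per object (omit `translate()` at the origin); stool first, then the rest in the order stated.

stool();
translate([0, 684, 0]) staircase();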